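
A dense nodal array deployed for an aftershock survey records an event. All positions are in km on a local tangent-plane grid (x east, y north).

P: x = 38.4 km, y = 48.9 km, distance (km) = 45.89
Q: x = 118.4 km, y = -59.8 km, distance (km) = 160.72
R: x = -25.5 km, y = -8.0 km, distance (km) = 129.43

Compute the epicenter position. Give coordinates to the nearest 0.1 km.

x ≈ 59.4 km, y ≈ 89.7 km

Circle about each station: (x − 38.4)² + (y − 48.9)² = 45.89²; (x − 118.4)² + (y + 59.8)² = 160.72²; (x + 25.5)² + (y + 8.0)² = 129.43².
Subtracting the P equation from the Q and R equations removes the quadratic terms:
160.0 x − 217.4 y = -9996.20
-127.8 x − 113.8 y = -17797.75
Solving the 2×2 system: x ≈ 59.4, y ≈ 89.7 km.
Check against P (with the unrounded x, y): √((x − 38.4)²+(y − 48.9)²) = 45.88 ≈ 45.89 km. ✓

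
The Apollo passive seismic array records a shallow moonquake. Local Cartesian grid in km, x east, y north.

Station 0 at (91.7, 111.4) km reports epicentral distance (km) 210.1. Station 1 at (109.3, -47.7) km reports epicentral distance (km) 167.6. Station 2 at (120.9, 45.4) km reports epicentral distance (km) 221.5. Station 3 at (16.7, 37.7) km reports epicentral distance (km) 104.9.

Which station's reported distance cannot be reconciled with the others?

Station 2

Solve using three stations at a time. Using Station 0, Station 1, Station 3 (subtract circle equations pairwise → linear system) gives (x, y) ≈ (-58.0, -36.1).
Distances from that point to each station vs reported:
  Station 0: calculated 210.1 vs reported 210.1 → residual 0.0 km
  Station 1: calculated 167.7 vs reported 167.6 → residual 0.1 km
  Station 2: calculated 196.6 vs reported 221.5 → residual 24.9 km
  Station 3: calculated 105.0 vs reported 104.9 → residual 0.1 km
Station 0, Station 1, Station 3 are mutually consistent (residuals ≈ 0); Station 2 is off by 24.9 km.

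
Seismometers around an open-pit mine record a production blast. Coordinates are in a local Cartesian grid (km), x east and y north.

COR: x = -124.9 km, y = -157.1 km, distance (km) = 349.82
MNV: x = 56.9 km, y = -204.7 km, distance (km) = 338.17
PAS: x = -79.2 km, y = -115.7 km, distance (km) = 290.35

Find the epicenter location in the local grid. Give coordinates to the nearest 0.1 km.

Circle about each station: (x + 124.9)² + (y + 157.1)² = 349.82²; (x − 56.9)² + (y + 204.7)² = 338.17²; (x + 79.2)² + (y + 115.7)² = 290.35².
Subtracting pairs of circle equations eliminates x²+y² and gives linear equations (the radical axes):
363.6 x − 95.2 y = 12874.36
91.4 x + 82.8 y = 17449.62
Solving the 2×2 system: x ≈ 70.3, y ≈ 133.2 km.

70.3 km east, 133.2 km north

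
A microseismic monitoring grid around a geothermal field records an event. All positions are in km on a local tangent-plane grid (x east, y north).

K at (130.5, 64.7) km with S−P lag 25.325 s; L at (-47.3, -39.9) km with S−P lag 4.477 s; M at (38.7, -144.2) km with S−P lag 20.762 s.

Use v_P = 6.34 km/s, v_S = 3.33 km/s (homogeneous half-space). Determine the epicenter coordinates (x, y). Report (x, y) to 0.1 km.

Distance from S−P lag: d = Δt · v_P v_S / (v_P − v_S) = Δt · (6.34·3.33)/(6.34−3.33) ≈ 7.0140·Δt.
So d_K = 177.63, d_L = 31.40, d_M = 145.63 km.
Circle about each station: (x − 130.5)² + (y − 64.7)² = 177.63²; (x + 47.3)² + (y + 39.9)² = 31.40²; (x − 38.7)² + (y + 144.2)² = 145.63².
Subtracting pairs of circle equations eliminates x²+y² and gives linear equations (the radical axes):
-355.6 x − 209.2 y = 13179.42
-183.6 x − 417.8 y = 11419.31
Solving the 2×2 system: x ≈ -28.3, y ≈ -14.9 km.

x ≈ -28.3 km, y ≈ -14.9 km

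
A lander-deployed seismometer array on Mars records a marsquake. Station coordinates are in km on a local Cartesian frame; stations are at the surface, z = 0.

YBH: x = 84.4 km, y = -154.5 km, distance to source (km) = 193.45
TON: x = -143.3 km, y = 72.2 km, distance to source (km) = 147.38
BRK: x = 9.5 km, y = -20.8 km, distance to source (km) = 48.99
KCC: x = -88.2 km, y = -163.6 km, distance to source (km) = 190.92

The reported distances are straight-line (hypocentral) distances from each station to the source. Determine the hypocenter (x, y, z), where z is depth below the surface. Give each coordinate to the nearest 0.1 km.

Each station gives a sphere (x−x_i)² + (y−y_i)² + z² = d_i² (stations at z=0).
Subtracting the YBH sphere from TON and BRK: z² cancels, leaving linear equations in x and y:
-455.4 x + 453.4 y = 10456.16
-149.8 x + 267.4 y = 4552.16
Solving: x ≈ -13.593, y ≈ 9.409 km (keep extra digits for the depth step; rounded: -13.6, 9.4).
Then from the YBH sphere: z² = 193.45² − (x − 84.4)² − (y + 154.5)² with x = -13.593, y = 9.409, so z ≈ 30.889 ≈ 30.9 km.

(-13.6, 9.4, 30.9)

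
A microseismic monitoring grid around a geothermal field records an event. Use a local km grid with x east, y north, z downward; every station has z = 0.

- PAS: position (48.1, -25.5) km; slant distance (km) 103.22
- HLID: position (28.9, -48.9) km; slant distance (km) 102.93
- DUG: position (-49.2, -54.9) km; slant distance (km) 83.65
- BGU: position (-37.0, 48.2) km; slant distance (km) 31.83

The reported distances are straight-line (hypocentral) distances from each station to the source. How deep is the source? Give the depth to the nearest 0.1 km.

z ≈ 21.9 km

Each station gives a sphere (x−x_i)² + (y−y_i)² + z² = d_i² (stations at z=0).
Subtracting the PAS sphere from HLID and DUG: z² cancels, leaving linear equations in x and y:
-38.4 x − 46.8 y = 322.34
-194.6 x − 58.8 y = 6127.84
Solving: x ≈ -39.103, y ≈ 25.197 km (keep extra digits for the depth step; rounded: -39.1, 25.2).
Then from the PAS sphere: z² = 103.22² − (x − 48.1)² − (y + 25.5)² with x = -39.103, y = 25.197, so z ≈ 21.905 ≈ 21.9 km.
Check against BGU (with the unrounded solution): distance 31.84 ≈ 31.83 km. ✓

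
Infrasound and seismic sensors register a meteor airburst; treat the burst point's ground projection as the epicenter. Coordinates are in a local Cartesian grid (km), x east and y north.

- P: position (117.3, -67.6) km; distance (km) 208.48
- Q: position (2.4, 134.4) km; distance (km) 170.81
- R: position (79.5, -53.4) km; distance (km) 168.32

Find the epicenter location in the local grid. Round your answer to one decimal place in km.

-83.9 km east, -13.0 km north

Circle about each station: (x − 117.3)² + (y + 67.6)² = 208.48²; (x − 2.4)² + (y − 134.4)² = 170.81²; (x − 79.5)² + (y + 53.4)² = 168.32².
Subtracting pairs of circle equations eliminates x²+y² and gives linear equations (the radical axes):
-229.8 x + 404.0 y = 14027.92
-75.6 x + 28.4 y = 5975.05
Solving the 2×2 system: x ≈ -83.9, y ≈ -13.0 km.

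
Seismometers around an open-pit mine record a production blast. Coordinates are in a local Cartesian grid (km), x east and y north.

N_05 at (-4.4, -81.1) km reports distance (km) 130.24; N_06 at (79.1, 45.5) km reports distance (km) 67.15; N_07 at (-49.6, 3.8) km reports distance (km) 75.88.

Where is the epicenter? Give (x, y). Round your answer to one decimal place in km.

(12.0, 48.1)

Circle about each station: (x + 4.4)² + (y + 81.1)² = 130.24²; (x − 79.1)² + (y − 45.5)² = 67.15²; (x + 49.6)² + (y − 3.8)² = 75.88².
Subtracting the N_05 equation from the N_06 and N_07 equations removes the quadratic terms:
167.0 x + 253.2 y = 14183.83
-90.4 x + 169.8 y = 7082.71
Solving the 2×2 system: x ≈ 12.0, y ≈ 48.1 km.
Check against N_05 (with the unrounded x, y): √((x + 4.4)²+(y + 81.1)²) = 130.24 ≈ 130.24 km. ✓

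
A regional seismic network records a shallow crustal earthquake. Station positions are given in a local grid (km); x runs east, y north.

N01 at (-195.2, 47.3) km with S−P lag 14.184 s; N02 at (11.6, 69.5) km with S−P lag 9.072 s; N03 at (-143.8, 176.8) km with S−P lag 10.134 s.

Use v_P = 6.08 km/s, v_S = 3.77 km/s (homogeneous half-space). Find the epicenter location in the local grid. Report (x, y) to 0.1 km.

Distance from S−P lag: d = Δt · v_P v_S / (v_P − v_S) = Δt · (6.08·3.77)/(6.08−3.77) ≈ 9.9228·Δt.
So d_N01 = 140.74, d_N02 = 90.02, d_N03 = 100.56 km.
Circle about each station: (x + 195.2)² + (y − 47.3)² = 140.74²; (x − 11.6)² + (y − 69.5)² = 90.02²; (x + 143.8)² + (y − 176.8)² = 100.56².
Subtracting the N01 equation from the N02 and N03 equations removes the quadratic terms:
413.6 x + 44.4 y = -23671.37
102.8 x + 259.0 y = 21291.78
Solving the 2×2 system: x ≈ -69.0, y ≈ 109.6 km.
Check against N01 (with the unrounded x, y): √((x + 195.2)²+(y − 47.3)²) = 140.74 ≈ 140.74 km. ✓

-69.0 km east, 109.6 km north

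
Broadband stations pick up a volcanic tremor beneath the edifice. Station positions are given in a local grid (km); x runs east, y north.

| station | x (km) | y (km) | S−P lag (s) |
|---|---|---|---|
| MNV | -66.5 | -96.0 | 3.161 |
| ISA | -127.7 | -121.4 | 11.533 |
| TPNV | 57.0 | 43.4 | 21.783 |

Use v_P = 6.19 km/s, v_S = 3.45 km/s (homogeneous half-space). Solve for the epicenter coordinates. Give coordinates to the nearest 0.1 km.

Distance from S−P lag: d = Δt · v_P v_S / (v_P − v_S) = Δt · (6.19·3.45)/(6.19−3.45) ≈ 7.7940·Δt.
So d_MNV = 24.64, d_ISA = 89.89, d_TPNV = 169.78 km.
Circle about each station: (x + 66.5)² + (y + 96.0)² = 24.64²; (x + 127.7)² + (y + 121.4)² = 89.89²; (x − 57.0)² + (y − 43.4)² = 169.78².
Subtracting pairs of circle equations eliminates x²+y² and gives linear equations (the radical axes):
-122.4 x − 50.8 y = 9933.92
247.0 x + 278.8 y = -36723.81
Solving the 2×2 system: x ≈ -41.9, y ≈ -94.6 km.

(-41.9, -94.6)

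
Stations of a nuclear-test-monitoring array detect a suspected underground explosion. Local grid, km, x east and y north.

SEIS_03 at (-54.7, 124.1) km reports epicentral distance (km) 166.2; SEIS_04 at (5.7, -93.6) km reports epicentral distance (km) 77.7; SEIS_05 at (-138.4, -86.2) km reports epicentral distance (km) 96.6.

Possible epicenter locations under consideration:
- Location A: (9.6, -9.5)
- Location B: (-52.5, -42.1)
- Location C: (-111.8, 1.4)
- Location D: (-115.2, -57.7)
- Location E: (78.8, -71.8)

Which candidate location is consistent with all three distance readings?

For each candidate, compare |candidate − station| to the reported distance:
Location A: residuals SEIS_03 17.9, SEIS_04 6.5, SEIS_05 70.1 → max 70.1 km
Location B: residuals SEIS_03 0.0, SEIS_04 0.0, SEIS_05 0.0 → max 0.0 km
Location C: residuals SEIS_03 30.9, SEIS_04 73.4, SEIS_05 5.1 → max 73.4 km
Location D: residuals SEIS_03 25.4, SEIS_04 48.4, SEIS_05 59.9 → max 59.9 km
Location E: residuals SEIS_03 70.9, SEIS_04 1.4, SEIS_05 121.1 → max 121.1 km
Only Location B has all residuals ≈ 0.

Location B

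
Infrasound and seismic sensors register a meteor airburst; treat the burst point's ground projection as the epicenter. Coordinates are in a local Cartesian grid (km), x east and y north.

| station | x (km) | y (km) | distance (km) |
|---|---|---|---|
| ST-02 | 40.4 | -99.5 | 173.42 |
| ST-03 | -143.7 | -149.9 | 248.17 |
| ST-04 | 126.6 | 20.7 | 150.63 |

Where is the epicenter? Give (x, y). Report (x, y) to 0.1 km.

x ≈ -17.7 km, y ≈ 63.9 km

Circle about each station: (x − 40.4)² + (y + 99.5)² = 173.42²; (x + 143.7)² + (y + 149.9)² = 248.17²; (x − 126.6)² + (y − 20.7)² = 150.63².
Subtracting the ST-02 equation from the ST-03 and ST-04 equations removes the quadratic terms:
-368.2 x − 100.8 y = 73.44
172.4 x + 240.4 y = 12308.74
Solving the 2×2 system: x ≈ -17.7, y ≈ 63.9 km.
Check against ST-02 (with the unrounded x, y): √((x − 40.4)²+(y + 99.5)²) = 173.41 ≈ 173.42 km. ✓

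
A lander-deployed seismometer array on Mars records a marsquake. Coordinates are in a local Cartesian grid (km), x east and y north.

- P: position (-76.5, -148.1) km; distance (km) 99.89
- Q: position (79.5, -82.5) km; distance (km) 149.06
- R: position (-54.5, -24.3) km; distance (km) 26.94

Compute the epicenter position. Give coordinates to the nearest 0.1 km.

Circle about each station: (x + 76.5)² + (y + 148.1)² = 99.89²; (x − 79.5)² + (y + 82.5)² = 149.06²; (x + 54.5)² + (y + 24.3)² = 26.94².
Subtracting the P equation from the Q and R equations removes the quadratic terms:
312.0 x + 131.2 y = -26900.23
44.0 x + 247.6 y = -14972.87
Solving the 2×2 system: x ≈ -65.7, y ≈ -48.8 km.

-65.7 km east, -48.8 km north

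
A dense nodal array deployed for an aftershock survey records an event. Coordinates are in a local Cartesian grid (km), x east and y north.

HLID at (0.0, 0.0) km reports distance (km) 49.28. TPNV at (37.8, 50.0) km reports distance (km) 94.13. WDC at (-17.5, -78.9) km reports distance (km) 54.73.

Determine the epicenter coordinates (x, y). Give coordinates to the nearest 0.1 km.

Circle about each station: x² + y² = 49.28²; (x − 37.8)² + (y − 50.0)² = 94.13²; (x + 17.5)² + (y + 78.9)² = 54.73².
Subtracting pairs of circle equations eliminates x²+y² and gives linear equations (the radical axes):
75.6 x + 100.0 y = -2503.10
-35.0 x − 157.8 y = 5964.61
Solving the 2×2 system: x ≈ 23.9, y ≈ -43.1 km.

x ≈ 23.9 km, y ≈ -43.1 km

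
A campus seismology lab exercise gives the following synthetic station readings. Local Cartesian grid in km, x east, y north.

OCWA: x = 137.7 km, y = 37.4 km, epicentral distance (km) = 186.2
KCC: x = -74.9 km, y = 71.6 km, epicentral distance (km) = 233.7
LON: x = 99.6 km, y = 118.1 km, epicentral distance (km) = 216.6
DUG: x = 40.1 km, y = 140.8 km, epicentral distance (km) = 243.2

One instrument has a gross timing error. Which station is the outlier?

OCWA

Solve using three stations at a time. Using KCC, LON, DUG (subtract circle equations pairwise → linear system) gives (x, y) ≈ (85.8, -98.1).
Distances from that point to each station vs reported:
  OCWA: calculated 145.1 vs reported 186.2 → residual 41.1 km
  KCC: calculated 233.7 vs reported 233.7 → residual 0.0 km
  LON: calculated 216.6 vs reported 216.6 → residual 0.0 km
  DUG: calculated 243.2 vs reported 243.2 → residual 0.0 km
KCC, LON, DUG are mutually consistent (residuals ≈ 0); OCWA is off by 41.1 km.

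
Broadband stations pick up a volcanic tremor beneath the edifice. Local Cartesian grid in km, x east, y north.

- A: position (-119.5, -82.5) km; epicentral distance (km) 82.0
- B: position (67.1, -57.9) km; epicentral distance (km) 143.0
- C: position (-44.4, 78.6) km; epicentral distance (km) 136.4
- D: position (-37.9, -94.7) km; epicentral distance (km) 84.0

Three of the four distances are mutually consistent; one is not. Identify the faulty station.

Solve using three stations at a time. Using A, B, D (subtract circle equations pairwise → linear system) gives (x, y) ≈ (-70.0, -16.9).
Distances from that point to each station vs reported:
  A: calculated 82.2 vs reported 82.0 → residual 0.2 km
  B: calculated 143.1 vs reported 143.0 → residual 0.1 km
  C: calculated 98.8 vs reported 136.4 → residual 37.6 km
  D: calculated 84.2 vs reported 84.0 → residual 0.2 km
A, B, D are mutually consistent (residuals ≈ 0); C is off by 37.6 km.

C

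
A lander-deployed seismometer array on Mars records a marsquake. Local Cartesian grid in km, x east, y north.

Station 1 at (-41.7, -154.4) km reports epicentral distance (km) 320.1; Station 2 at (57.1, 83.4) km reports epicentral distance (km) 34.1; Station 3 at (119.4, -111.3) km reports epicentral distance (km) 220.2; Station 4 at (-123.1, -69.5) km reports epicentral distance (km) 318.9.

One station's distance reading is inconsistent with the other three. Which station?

Station 2

Solve using three stations at a time. Using Station 1, Station 3, Station 4 (subtract circle equations pairwise → linear system) gives (x, y) ≈ (142.0, 107.7).
Distances from that point to each station vs reported:
  Station 1: calculated 320.1 vs reported 320.1 → residual 0.0 km
  Station 2: calculated 88.3 vs reported 34.1 → residual 54.2 km
  Station 3: calculated 220.2 vs reported 220.2 → residual 0.0 km
  Station 4: calculated 318.9 vs reported 318.9 → residual 0.0 km
Station 1, Station 3, Station 4 are mutually consistent (residuals ≈ 0); Station 2 is off by 54.2 km.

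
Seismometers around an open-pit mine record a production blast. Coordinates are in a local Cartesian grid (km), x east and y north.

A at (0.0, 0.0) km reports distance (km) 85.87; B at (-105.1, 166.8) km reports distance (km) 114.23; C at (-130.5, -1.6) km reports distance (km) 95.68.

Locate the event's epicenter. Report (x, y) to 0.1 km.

(-59.2, 62.2)

Circle about each station: x² + y² = 85.87²; (x + 105.1)² + (y − 166.8)² = 114.23²; (x + 130.5)² + (y + 1.6)² = 95.68².
Subtracting pairs of circle equations eliminates x²+y² and gives linear equations (the radical axes):
-210.2 x + 333.6 y = 33193.41
-261.0 x − 3.2 y = 15251.80
Solving the 2×2 system: x ≈ -59.2, y ≈ 62.2 km.
Check against A (with the unrounded x, y): √(x²+y²) = 85.87 ≈ 85.87 km. ✓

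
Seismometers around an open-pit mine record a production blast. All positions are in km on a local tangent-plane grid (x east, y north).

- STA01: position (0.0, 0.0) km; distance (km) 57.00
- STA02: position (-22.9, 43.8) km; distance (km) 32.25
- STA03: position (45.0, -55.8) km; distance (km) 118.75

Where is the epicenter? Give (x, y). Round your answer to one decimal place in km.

6.7 km east, 56.6 km north

Circle about each station: x² + y² = 57.00²; (x + 22.9)² + (y − 43.8)² = 32.25²; (x − 45.0)² + (y + 55.8)² = 118.75².
Subtracting pairs of circle equations eliminates x²+y² and gives linear equations (the radical axes):
-45.8 x + 87.6 y = 4651.79
90.0 x − 111.6 y = -5713.92
Solving the 2×2 system: x ≈ 6.7, y ≈ 56.6 km.
Check against STA01 (with the unrounded x, y): √(x²+y²) = 57.01 ≈ 57.00 km. ✓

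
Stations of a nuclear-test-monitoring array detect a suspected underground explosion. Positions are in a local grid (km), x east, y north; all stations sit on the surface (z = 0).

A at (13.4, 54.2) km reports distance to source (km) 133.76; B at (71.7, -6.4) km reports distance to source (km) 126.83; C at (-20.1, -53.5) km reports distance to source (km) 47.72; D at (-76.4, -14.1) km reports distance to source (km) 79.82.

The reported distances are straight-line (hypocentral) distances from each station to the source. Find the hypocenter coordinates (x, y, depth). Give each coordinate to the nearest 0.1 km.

x ≈ -32.4 km, y ≈ -63.1 km, depth ≈ 45.1 km

Each station gives a sphere (x−x_i)² + (y−y_i)² + z² = d_i² (stations at z=0).
Subtracting the A sphere from B and C: z² cancels, leaving linear equations in x and y:
116.6 x − 121.2 y = 3870.54
-67.0 x − 215.4 y = 15763.60
Solving: x ≈ -32.400, y ≈ -63.105 km (keep extra digits for the depth step; rounded: -32.4, -63.1).
Then from the A sphere: z² = 133.76² − (x − 13.4)² − (y − 54.2)² with x = -32.400, y = -63.105, so z ≈ 45.096 ≈ 45.1 km.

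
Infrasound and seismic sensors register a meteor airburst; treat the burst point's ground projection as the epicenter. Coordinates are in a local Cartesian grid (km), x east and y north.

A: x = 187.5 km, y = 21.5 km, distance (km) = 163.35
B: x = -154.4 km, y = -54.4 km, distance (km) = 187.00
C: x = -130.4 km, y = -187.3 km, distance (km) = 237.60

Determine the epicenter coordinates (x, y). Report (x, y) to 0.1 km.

Circle about each station: (x − 187.5)² + (y − 21.5)² = 163.35²; (x + 154.4)² + (y + 54.4)² = 187.00²; (x + 130.4)² + (y + 187.3)² = 237.60².
Subtracting pairs of circle equations eliminates x²+y² and gives linear equations (the radical axes):
-683.8 x − 151.8 y = -17105.56
-635.8 x − 417.6 y = -13303.59
Solving the 2×2 system: x ≈ 27.1, y ≈ -9.4 km.
Check against A (with the unrounded x, y): √((x − 187.5)²+(y − 21.5)²) = 163.35 ≈ 163.35 km. ✓

27.1 km east, -9.4 km north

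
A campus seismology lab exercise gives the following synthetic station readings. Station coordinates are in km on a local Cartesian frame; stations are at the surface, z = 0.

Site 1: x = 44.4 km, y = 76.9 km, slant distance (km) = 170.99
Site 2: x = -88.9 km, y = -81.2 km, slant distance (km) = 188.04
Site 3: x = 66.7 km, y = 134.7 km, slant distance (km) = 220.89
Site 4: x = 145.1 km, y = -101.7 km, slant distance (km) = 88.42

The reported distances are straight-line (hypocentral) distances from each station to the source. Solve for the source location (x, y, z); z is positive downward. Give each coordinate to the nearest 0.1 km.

Each station gives a sphere (x−x_i)² + (y−y_i)² + z² = d_i² (stations at z=0).
Subtracting the Site 1 sphere from Site 2 and Site 3: z² cancels, leaving linear equations in x and y:
-266.6 x − 316.2 y = 490.22
44.6 x + 115.6 y = -4846.80
Solving: x ≈ 88.290, y ≈ -75.991 km (keep extra digits for the depth step; rounded: 88.3, -76.0).
Then from the Site 1 sphere: z² = 170.99² − (x − 44.4)² − (y − 76.9)² with x = 88.290, y = -75.991, so z ≈ 62.734 ≈ 62.7 km.
Check against Site 4 (with the unrounded solution): distance 88.45 ≈ 88.42 km. ✓

x ≈ 88.3 km, y ≈ -76.0 km, depth ≈ 62.7 km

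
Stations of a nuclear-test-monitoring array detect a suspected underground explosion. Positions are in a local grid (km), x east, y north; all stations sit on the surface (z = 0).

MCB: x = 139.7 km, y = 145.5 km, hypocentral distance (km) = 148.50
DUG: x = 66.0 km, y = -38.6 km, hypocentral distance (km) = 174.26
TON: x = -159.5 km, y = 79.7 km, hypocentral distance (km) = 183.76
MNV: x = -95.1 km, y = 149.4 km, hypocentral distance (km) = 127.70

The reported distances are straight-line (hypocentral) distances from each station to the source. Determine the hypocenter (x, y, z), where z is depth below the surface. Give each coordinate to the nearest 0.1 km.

Each station gives a sphere (x−x_i)² + (y−y_i)² + z² = d_i² (stations at z=0).
Subtracting the MCB sphere from DUG and TON: z² cancels, leaving linear equations in x and y:
-147.4 x − 368.2 y = -43154.68
-598.4 x − 131.6 y = -20609.49
Solving: x ≈ 9.502, y ≈ 113.401 km (keep extra digits for the depth step; rounded: 9.5, 113.4).
Then from the MCB sphere: z² = 148.50² − (x − 139.7)² − (y − 145.5)² with x = 9.502, y = 113.401, so z ≈ 63.800 ≈ 63.8 km.

x ≈ 9.5 km, y ≈ 113.4 km, depth ≈ 63.8 km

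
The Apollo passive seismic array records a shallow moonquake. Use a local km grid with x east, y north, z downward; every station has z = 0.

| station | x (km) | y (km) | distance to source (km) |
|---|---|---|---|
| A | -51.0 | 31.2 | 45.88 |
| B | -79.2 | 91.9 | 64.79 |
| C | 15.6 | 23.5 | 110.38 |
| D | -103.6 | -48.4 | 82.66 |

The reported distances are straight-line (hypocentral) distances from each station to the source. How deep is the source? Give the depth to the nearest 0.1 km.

z ≈ 18.7 km

Each station gives a sphere (x−x_i)² + (y−y_i)² + z² = d_i² (stations at z=0).
Subtracting the A sphere from B and C: z² cancels, leaving linear equations in x and y:
-56.4 x + 121.4 y = 9051.04
133.2 x − 15.4 y = -12857.60
Solving: x ≈ -92.899, y ≈ 31.397 km (keep extra digits for the depth step; rounded: -92.9, 31.4).
Then from the A sphere: z² = 45.88² − (x + 51.0)² − (y − 31.2)² with x = -92.899, y = 31.397, so z ≈ 18.692 ≈ 18.7 km.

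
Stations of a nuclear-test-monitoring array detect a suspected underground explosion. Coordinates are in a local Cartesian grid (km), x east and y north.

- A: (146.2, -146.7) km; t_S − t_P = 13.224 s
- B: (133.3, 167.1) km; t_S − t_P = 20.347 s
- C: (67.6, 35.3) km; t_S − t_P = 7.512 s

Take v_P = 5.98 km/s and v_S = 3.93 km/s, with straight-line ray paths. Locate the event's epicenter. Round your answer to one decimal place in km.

(34.5, -44.2)

Distance from S−P lag: d = Δt · v_P v_S / (v_P − v_S) = Δt · (5.98·3.93)/(5.98−3.93) ≈ 11.4641·Δt.
So d_A = 151.60, d_B = 233.26, d_C = 86.12 km.
Circle about each station: (x − 146.2)² + (y + 146.7)² = 151.60²; (x − 133.3)² + (y − 167.1)² = 233.26²; (x − 67.6)² + (y − 35.3)² = 86.12².
Subtracting the A equation from the B and C equations removes the quadratic terms:
-25.8 x + 627.6 y = -28631.70
-157.2 x + 364.0 y = -21513.57
Solving the 2×2 system: x ≈ 34.5, y ≈ -44.2 km.
Check against A (with the unrounded x, y): √((x − 146.2)²+(y + 146.7)²) = 151.60 ≈ 151.60 km. ✓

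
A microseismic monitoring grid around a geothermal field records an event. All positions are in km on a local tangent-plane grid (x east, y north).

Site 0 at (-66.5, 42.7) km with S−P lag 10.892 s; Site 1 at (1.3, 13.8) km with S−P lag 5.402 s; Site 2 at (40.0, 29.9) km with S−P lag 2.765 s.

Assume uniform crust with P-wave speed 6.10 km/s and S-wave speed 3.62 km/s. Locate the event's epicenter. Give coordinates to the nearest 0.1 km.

(30.0, 52.4)

Distance from S−P lag: d = Δt · v_P v_S / (v_P − v_S) = Δt · (6.10·3.62)/(6.10−3.62) ≈ 8.9040·Δt.
So d_Site 0 = 96.98, d_Site 1 = 48.10, d_Site 2 = 24.62 km.
Circle about each station: (x + 66.5)² + (y − 42.7)² = 96.98²; (x − 1.3)² + (y − 13.8)² = 48.10²; (x − 40.0)² + (y − 29.9)² = 24.62².
Subtracting the Site 0 equation from the Site 1 and Site 2 equations removes the quadratic terms:
135.6 x − 57.8 y = 1038.10
213.0 x − 25.6 y = 5047.45
Solving the 2×2 system: x ≈ 30.0, y ≈ 52.4 km.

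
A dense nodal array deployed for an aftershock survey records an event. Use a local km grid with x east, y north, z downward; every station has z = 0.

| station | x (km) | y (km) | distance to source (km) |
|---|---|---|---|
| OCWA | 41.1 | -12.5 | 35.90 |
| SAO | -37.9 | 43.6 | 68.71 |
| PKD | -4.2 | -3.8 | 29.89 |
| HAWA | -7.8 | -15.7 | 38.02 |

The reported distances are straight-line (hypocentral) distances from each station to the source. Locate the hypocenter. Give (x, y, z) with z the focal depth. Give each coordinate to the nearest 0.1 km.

x ≈ 16.9 km, y ≈ 6.5 km, depth ≈ 18.5 km

Each station gives a sphere (x−x_i)² + (y−y_i)² + z² = d_i² (stations at z=0).
Subtracting the OCWA sphere from SAO and PKD: z² cancels, leaving linear equations in x and y:
-158.0 x + 112.2 y = -1940.34
-90.6 x + 17.4 y = -1417.98
Solving: x ≈ 16.900, y ≈ 6.506 km (keep extra digits for the depth step; rounded: 16.9, 6.5).
Then from the OCWA sphere: z² = 35.90² − (x − 41.1)² − (y + 12.5)² with x = 16.900, y = 6.506, so z ≈ 18.492 ≈ 18.5 km.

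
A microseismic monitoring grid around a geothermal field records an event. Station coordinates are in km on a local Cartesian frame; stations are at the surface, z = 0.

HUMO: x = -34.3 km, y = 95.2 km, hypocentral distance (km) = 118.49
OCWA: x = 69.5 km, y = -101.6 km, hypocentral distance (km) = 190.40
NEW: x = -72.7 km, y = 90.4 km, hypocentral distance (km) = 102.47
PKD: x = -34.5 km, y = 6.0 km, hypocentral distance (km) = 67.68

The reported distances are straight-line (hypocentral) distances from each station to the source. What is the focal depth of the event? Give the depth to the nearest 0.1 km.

Each station gives a sphere (x−x_i)² + (y−y_i)² + z² = d_i² (stations at z=0).
Subtracting the HUMO sphere from OCWA and NEW: z² cancels, leaving linear equations in x and y:
207.6 x − 393.6 y = -17299.00
-76.8 x − 9.6 y = 6757.70
Solving: x ≈ -87.702, y ≈ -2.307 km (keep extra digits for the depth step; rounded: -87.7, -2.3).
Then from the HUMO sphere: z² = 118.49² − (x + 34.3)² − (y − 95.2)² with x = -87.702, y = -2.307, so z ≈ 40.994 ≈ 41.0 km.

z ≈ 41.0 km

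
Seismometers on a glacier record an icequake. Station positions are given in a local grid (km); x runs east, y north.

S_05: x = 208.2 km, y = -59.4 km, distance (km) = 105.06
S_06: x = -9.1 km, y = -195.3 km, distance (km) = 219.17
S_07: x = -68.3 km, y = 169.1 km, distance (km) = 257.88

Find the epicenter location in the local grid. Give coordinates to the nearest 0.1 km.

Circle about each station: (x − 208.2)² + (y + 59.4)² = 105.06²; (x + 9.1)² + (y + 195.3)² = 219.17²; (x + 68.3)² + (y − 169.1)² = 257.88².
Subtracting the S_05 equation from the S_06 and S_07 equations removes the quadratic terms:
-434.6 x − 271.8 y = -45648.59
-553.0 x + 457.0 y = -69080.39
Solving the 2×2 system: x ≈ 113.6, y ≈ -13.7 km.
Check against S_05 (with the unrounded x, y): √((x − 208.2)²+(y + 59.4)²) = 105.06 ≈ 105.06 km. ✓

113.6 km east, -13.7 km north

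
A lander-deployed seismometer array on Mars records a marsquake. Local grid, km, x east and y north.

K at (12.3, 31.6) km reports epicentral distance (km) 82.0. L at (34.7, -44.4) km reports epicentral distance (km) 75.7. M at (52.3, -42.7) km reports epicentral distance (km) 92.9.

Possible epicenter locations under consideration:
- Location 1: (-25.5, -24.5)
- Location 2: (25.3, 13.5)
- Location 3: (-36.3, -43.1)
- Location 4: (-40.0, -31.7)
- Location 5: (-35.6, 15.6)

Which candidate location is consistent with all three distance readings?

For each candidate, compare |candidate − station| to the reported distance:
Location 1: residuals K 14.4, L 12.3, M 13.0 → max 14.4 km
Location 2: residuals K 59.7, L 17.0, M 30.6 → max 59.7 km
Location 3: residuals K 7.1, L 4.7, M 4.3 → max 7.1 km
Location 4: residuals K 0.1, L 0.1, M 0.1 → max 0.1 km
Location 5: residuals K 31.5, L 16.7, M 12.6 → max 31.5 km
Only Location 4 has all residuals ≈ 0.

Location 4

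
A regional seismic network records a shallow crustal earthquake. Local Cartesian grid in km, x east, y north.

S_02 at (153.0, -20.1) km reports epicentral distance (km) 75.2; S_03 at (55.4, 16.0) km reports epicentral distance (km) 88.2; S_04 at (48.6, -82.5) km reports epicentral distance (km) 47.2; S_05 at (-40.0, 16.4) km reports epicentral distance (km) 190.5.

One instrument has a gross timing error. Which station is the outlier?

Solve using three stations at a time. Using S_02, S_03, S_04 (subtract circle equations pairwise → linear system) gives (x, y) ≈ (92.1, -64.2).
Distances from that point to each station vs reported:
  S_02: calculated 75.2 vs reported 75.2 → residual 0.0 km
  S_03: calculated 88.2 vs reported 88.2 → residual 0.0 km
  S_04: calculated 47.2 vs reported 47.2 → residual 0.0 km
  S_05: calculated 154.7 vs reported 190.5 → residual 35.8 km
S_02, S_03, S_04 are mutually consistent (residuals ≈ 0); S_05 is off by 35.8 km.

S_05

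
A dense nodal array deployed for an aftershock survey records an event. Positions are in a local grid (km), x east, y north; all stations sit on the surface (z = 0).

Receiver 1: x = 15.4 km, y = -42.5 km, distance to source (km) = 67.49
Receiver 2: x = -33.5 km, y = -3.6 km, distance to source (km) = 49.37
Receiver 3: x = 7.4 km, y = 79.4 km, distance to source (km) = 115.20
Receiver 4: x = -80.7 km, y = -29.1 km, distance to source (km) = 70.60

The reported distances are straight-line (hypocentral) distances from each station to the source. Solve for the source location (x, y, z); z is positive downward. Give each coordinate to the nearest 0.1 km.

x ≈ -28.2 km, y ≈ -19.9 km, depth ≈ 46.3 km

Each station gives a sphere (x−x_i)² + (y−y_i)² + z² = d_i² (stations at z=0).
Subtracting the Receiver 1 sphere from Receiver 2 and Receiver 3: z² cancels, leaving linear equations in x and y:
-97.8 x + 77.8 y = 1209.30
-16.0 x + 243.8 y = -4400.43
Solving: x ≈ -28.195, y ≈ -19.900 km (keep extra digits for the depth step; rounded: -28.2, -19.9).
Then from the Receiver 1 sphere: z² = 67.49² − (x − 15.4)² − (y + 42.5)² with x = -28.195, y = -19.900, so z ≈ 46.299 ≈ 46.3 km.
Check against Receiver 4 (with the unrounded solution): distance 70.60 ≈ 70.60 km. ✓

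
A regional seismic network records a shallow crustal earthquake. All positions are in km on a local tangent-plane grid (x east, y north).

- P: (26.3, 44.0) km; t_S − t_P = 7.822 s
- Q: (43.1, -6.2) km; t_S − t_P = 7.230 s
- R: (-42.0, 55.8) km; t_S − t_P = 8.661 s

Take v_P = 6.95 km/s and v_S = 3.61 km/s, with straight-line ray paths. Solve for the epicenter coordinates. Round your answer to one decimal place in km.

(-11.0, -1.4)

Distance from S−P lag: d = Δt · v_P v_S / (v_P − v_S) = Δt · (6.95·3.61)/(6.95−3.61) ≈ 7.5118·Δt.
So d_P = 58.76, d_Q = 54.31, d_R = 65.06 km.
Circle about each station: (x − 26.3)² + (y − 44.0)² = 58.76²; (x − 43.1)² + (y + 6.2)² = 54.31²; (x + 42.0)² + (y − 55.8)² = 65.06².
Subtracting the P equation from the Q and R equations removes the quadratic terms:
33.6 x − 100.4 y = -228.48
-136.6 x + 23.6 y = 1469.88
Solving the 2×2 system: x ≈ -11.0, y ≈ -1.4 km.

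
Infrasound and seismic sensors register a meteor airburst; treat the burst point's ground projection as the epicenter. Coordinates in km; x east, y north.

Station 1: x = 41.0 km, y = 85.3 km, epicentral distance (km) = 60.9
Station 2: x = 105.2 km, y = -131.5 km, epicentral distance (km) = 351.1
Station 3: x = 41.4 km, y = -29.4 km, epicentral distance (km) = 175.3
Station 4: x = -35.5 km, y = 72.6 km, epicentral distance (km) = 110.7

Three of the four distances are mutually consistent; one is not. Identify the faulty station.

Station 2

Solve using three stations at a time. Using Station 1, Station 3, Station 4 (subtract circle equations pairwise → linear system) gives (x, y) ≈ (47.5, 145.8).
Distances from that point to each station vs reported:
  Station 1: calculated 60.8 vs reported 60.9 → residual 0.1 km
  Station 2: calculated 283.2 vs reported 351.1 → residual 67.9 km
  Station 3: calculated 175.3 vs reported 175.3 → residual 0.0 km
  Station 4: calculated 110.7 vs reported 110.7 → residual 0.0 km
Station 1, Station 3, Station 4 are mutually consistent (residuals ≈ 0); Station 2 is off by 67.9 km.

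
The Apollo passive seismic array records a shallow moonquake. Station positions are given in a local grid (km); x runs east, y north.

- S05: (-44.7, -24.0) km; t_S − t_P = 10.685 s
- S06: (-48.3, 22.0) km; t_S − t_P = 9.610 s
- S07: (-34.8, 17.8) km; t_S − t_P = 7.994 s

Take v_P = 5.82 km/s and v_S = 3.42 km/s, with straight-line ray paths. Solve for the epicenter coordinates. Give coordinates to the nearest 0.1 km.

31.4 km east, 21.4 km north

Distance from S−P lag: d = Δt · v_P v_S / (v_P − v_S) = Δt · (5.82·3.42)/(5.82−3.42) ≈ 8.2935·Δt.
So d_S05 = 88.62, d_S06 = 79.70, d_S07 = 66.30 km.
Circle about each station: (x + 44.7)² + (y + 24.0)² = 88.62²; (x + 48.3)² + (y − 22.0)² = 79.70²; (x + 34.8)² + (y − 17.8)² = 66.30².
Subtracting the S05 equation from the S06 and S07 equations removes the quadratic terms:
-7.2 x + 92.0 y = 1744.21
19.8 x + 83.6 y = 2411.60
Solving the 2×2 system: x ≈ 31.4, y ≈ 21.4 km.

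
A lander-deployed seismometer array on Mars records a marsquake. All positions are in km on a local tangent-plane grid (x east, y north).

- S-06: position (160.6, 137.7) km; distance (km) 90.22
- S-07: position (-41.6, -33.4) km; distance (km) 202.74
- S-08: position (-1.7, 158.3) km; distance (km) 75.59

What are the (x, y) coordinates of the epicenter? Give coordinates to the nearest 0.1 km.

(70.4, 135.6)

Circle about each station: (x − 160.6)² + (y − 137.7)² = 90.22²; (x + 41.6)² + (y + 33.4)² = 202.74²; (x + 1.7)² + (y − 158.3)² = 75.59².
Subtracting the S-06 equation from the S-07 and S-08 equations removes the quadratic terms:
-404.4 x − 342.2 y = -74871.39
-324.6 x + 41.2 y = -17266.07
Solving the 2×2 system: x ≈ 70.4, y ≈ 135.6 km.
Check against S-06 (with the unrounded x, y): √((x − 160.6)²+(y − 137.7)²) = 90.22 ≈ 90.22 km. ✓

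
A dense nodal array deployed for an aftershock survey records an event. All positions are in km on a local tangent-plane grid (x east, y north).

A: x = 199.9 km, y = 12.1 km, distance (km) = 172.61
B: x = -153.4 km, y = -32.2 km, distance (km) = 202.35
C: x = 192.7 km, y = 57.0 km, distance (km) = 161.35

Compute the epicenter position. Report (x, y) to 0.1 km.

(31.5, 50.0)

Circle about each station: (x − 199.9)² + (y − 12.1)² = 172.61²; (x + 153.4)² + (y + 32.2)² = 202.35²; (x − 192.7)² + (y − 57.0)² = 161.35².
Subtracting pairs of circle equations eliminates x²+y² and gives linear equations (the radical axes):
-706.6 x − 88.6 y = -26689.33
-14.4 x + 89.8 y = 4036.26
Solving the 2×2 system: x ≈ 31.5, y ≈ 50.0 km.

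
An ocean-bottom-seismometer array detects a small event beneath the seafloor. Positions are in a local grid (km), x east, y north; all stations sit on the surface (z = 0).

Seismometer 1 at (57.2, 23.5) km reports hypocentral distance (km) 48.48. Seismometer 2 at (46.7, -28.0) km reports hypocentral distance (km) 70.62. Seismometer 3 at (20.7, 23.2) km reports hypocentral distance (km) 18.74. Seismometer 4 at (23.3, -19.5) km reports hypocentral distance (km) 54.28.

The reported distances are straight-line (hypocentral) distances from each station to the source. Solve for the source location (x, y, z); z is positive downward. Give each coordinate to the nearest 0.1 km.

(11.5, 31.6, 14.0)

Each station gives a sphere (x−x_i)² + (y−y_i)² + z² = d_i² (stations at z=0).
Subtracting the Seismometer 1 sphere from Seismometer 2 and Seismometer 3: z² cancels, leaving linear equations in x and y:
-21.0 x − 103.0 y = -3496.07
-73.0 x − 0.6 y = -858.24
Solving: x ≈ 11.497, y ≈ 31.598 km (keep extra digits for the depth step; rounded: 11.5, 31.6).
Then from the Seismometer 1 sphere: z² = 48.48² − (x − 57.2)² − (y − 23.5)² with x = 11.497, y = 31.598, so z ≈ 13.999 ≈ 14.0 km.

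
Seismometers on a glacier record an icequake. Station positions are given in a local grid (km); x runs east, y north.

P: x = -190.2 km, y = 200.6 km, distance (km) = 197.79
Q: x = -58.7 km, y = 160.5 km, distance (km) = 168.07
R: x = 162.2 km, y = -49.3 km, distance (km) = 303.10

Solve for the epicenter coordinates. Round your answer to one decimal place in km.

x ≈ -134.9 km, y ≈ 10.7 km

Circle about each station: (x + 190.2)² + (y − 200.6)² = 197.79²; (x + 58.7)² + (y − 160.5)² = 168.07²; (x − 162.2)² + (y + 49.3)² = 303.10².
Subtracting the P equation from the Q and R equations removes the quadratic terms:
263.0 x − 80.2 y = -36337.10
704.8 x − 499.8 y = -100425.80
Solving the 2×2 system: x ≈ -134.9, y ≈ 10.7 km.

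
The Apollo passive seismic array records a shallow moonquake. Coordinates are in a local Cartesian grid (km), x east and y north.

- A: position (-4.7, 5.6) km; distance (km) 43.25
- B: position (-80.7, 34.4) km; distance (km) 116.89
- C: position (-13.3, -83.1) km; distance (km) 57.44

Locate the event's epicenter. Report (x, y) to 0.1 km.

14.8 km east, -33.0 km north

Circle about each station: (x + 4.7)² + (y − 5.6)² = 43.25²; (x + 80.7)² + (y − 34.4)² = 116.89²; (x + 13.3)² + (y + 83.1)² = 57.44².
Subtracting the A equation from the B and C equations removes the quadratic terms:
-152.0 x + 57.6 y = -4150.31
-17.2 x − 177.4 y = 5600.26
Solving the 2×2 system: x ≈ 14.8, y ≈ -33.0 km.
Check against A (with the unrounded x, y): √((x + 4.7)²+(y − 5.6)²) = 43.25 ≈ 43.25 km. ✓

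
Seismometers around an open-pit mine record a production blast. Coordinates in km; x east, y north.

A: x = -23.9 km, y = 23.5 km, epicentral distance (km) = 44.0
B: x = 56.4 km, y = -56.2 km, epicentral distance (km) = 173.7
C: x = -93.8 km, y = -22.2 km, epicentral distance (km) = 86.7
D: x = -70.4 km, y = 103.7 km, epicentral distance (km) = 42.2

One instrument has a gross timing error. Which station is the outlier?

A

Solve using three stations at a time. Using B, C, D (subtract circle equations pairwise → linear system) gives (x, y) ≈ (-71.3, 61.5).
Distances from that point to each station vs reported:
  A: calculated 60.8 vs reported 44.0 → residual 16.8 km
  B: calculated 173.7 vs reported 173.7 → residual 0.0 km
  C: calculated 86.7 vs reported 86.7 → residual 0.0 km
  D: calculated 42.2 vs reported 42.2 → residual 0.0 km
B, C, D are mutually consistent (residuals ≈ 0); A is off by 16.8 km.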